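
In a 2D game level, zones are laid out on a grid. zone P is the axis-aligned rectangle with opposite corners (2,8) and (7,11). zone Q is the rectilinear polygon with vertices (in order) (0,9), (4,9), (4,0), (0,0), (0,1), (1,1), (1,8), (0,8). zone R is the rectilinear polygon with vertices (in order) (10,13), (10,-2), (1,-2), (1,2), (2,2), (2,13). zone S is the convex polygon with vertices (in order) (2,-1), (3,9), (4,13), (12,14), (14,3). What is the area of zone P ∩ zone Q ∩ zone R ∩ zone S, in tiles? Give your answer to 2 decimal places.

The intersection is the polygon with vertices (4,9), (4,8), (2.9,8), (3,9).
By the shoelace formula its area is 1.05.

1.05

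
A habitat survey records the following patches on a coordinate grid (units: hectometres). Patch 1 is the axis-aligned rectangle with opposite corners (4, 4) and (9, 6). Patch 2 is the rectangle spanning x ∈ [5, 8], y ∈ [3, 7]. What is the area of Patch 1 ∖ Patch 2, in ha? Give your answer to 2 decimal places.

4.00

|Patch 1∩Patch 2|: x∈[5,8], y∈[4,6] → 3·2 = 6.
|Patch 1| = 10.
|Patch 1 ∖ Patch 2| = |Patch 1| − |Patch 1∩Patch 2| = 10 − 6 = 4.00.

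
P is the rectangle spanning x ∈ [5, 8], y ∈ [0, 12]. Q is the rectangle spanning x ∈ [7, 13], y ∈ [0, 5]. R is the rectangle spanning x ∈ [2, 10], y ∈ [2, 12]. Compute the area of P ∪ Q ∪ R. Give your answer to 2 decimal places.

By inclusion–exclusion:
Individual areas: |P| = 36, |Q| = 30, |R| = 80.
|P∩Q|: x∈[7,8], y∈[0,5] → 1·5 = 5.
|P∩R|: x∈[5,8], y∈[2,12] → 3·10 = 30.
|Q∩R|: x∈[7,10], y∈[2,5] → 3·3 = 9.
|P∩Q∩R| = 3.
|P ∪ Q ∪ R| = 146 − 44 + 3 = 105.00.

105.00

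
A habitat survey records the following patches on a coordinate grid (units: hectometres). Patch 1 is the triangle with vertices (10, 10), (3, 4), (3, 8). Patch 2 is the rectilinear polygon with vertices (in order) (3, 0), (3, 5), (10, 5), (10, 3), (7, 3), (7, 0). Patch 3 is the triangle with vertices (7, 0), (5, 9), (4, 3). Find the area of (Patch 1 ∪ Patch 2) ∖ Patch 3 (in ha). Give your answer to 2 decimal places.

30.01

|Patch 1 ∪ Patch 2| = 39.4167.
|(Patch 1 ∪ Patch 2) ∩ Patch 3| = 9.4108.
|(Patch 1 ∪ Patch 2) ∖ Patch 3| = 39.4167 − 9.4108 = 30.01.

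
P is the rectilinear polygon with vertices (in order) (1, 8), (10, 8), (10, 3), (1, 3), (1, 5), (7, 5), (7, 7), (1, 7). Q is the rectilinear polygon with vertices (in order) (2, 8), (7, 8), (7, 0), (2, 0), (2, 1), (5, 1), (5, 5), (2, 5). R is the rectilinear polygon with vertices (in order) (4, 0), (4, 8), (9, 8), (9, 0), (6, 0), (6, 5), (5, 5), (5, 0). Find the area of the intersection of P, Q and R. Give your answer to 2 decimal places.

5.00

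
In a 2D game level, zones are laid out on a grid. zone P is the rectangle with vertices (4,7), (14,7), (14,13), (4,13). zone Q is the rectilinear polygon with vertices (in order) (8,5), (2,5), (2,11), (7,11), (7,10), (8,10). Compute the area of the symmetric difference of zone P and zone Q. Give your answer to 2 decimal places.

65.00

|zone P| = 60, |zone Q| = 35, |zone P∩zone Q| = 15.
|zone P △ zone Q| = |zone P| + |zone Q| − 2·|zone P∩zone Q| = 60 + 35 − 30 = 65.00.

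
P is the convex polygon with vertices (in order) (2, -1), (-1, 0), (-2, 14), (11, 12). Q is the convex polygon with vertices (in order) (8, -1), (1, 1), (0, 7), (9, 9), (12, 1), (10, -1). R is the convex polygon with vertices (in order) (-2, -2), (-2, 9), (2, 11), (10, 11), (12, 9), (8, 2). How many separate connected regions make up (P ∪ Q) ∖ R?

3

(P ∪ Q) ∖ R splits into 3 disjoint pieces (area 28.8197, area 23.3172, area 0.4178).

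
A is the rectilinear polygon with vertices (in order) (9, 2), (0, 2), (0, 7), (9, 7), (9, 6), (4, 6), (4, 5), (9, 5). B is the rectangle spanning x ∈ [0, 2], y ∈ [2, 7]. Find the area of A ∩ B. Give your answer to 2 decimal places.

The intersection is the polygon with vertices (0,2), (0,7), (2,7), (2,2).
By the shoelace formula its area is 10.00.

10.00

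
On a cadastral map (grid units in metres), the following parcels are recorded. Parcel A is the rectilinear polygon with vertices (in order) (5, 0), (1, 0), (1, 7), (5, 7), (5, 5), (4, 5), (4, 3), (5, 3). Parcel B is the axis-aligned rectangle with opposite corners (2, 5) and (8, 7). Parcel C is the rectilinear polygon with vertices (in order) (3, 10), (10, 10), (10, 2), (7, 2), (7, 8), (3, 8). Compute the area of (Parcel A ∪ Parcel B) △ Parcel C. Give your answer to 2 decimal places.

60.00

|Parcel A ∪ Parcel B| = 32.
|(Parcel A ∪ Parcel B) ∩ Parcel C| = 2.
|(Parcel A ∪ Parcel B) △ Parcel C| = 32 + 32 − 4 = 60.00.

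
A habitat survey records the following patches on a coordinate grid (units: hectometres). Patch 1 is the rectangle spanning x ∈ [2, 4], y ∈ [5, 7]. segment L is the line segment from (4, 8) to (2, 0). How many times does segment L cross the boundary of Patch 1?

The segment meets the boundary at (3.25,5), (3.75,7).

2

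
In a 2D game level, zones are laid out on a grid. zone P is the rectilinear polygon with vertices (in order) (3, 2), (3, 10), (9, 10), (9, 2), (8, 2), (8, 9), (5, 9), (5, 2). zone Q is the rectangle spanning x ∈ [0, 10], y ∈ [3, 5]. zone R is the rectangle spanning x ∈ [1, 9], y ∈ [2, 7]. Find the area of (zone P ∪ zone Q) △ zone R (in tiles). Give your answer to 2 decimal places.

|zone P ∪ zone Q| = 41.
|(zone P ∪ zone Q) ∩ zone R| = 25.
|(zone P ∪ zone Q) △ zone R| = 41 + 40 − 50 = 31.00.

31.00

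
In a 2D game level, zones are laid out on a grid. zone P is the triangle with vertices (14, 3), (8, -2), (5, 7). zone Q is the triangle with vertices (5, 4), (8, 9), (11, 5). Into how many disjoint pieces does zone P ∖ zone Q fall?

2

zone P ∖ zone Q splits into 2 disjoint pieces (area 28.5574, area 1.1673).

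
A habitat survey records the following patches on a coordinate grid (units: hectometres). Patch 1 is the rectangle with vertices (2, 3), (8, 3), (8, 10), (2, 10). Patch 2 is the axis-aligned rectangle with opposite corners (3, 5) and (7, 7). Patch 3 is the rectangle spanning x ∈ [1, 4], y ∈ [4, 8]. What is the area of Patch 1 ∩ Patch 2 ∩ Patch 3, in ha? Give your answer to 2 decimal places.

The intersection is the polygon with vertices (3,7), (4,7), (4,5), (3,5).
By the shoelace formula its area is 2.00.

2.00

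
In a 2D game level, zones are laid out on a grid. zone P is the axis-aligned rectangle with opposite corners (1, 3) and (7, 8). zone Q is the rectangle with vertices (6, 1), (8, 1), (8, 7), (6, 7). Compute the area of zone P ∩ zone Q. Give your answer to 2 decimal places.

|zone P∩zone Q|: x∈[6,7], y∈[3,7] → 1·4 = 4.

4.00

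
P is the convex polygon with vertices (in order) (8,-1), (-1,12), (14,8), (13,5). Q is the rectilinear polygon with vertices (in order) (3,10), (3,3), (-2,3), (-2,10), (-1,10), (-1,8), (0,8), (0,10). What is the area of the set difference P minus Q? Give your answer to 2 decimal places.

79.06

|P| = 84, |P∩Q| = 4.9402.
|P ∖ Q| = |P| − |P∩Q| = 84 − 4.9402 = 79.06.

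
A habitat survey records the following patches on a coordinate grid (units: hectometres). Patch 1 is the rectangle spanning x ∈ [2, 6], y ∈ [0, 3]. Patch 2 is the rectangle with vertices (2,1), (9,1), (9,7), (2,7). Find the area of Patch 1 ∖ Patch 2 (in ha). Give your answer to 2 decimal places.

4.00

|Patch 1∩Patch 2|: x∈[2,6], y∈[1,3] → 4·2 = 8.
|Patch 1| = 12.
|Patch 1 ∖ Patch 2| = |Patch 1| − |Patch 1∩Patch 2| = 12 − 8 = 4.00.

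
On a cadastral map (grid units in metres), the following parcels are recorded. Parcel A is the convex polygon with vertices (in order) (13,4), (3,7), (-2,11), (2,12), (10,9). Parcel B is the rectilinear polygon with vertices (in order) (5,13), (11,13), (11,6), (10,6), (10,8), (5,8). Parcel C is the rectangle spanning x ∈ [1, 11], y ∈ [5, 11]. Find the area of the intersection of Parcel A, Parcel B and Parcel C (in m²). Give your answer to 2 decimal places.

The intersection is the polygon with vertices (11,7.333), (11,6), (10,6), (10,8), (5,8), (5,10.875), (10,9).
By the shoelace formula its area is 11.85.

11.85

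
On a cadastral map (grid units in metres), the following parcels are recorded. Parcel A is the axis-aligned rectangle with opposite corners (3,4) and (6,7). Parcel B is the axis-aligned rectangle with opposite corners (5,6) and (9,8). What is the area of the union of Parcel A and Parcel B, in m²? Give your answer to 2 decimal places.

16.00

By inclusion–exclusion:
Individual areas: |Parcel A| = 9, |Parcel B| = 8.
|Parcel A∩Parcel B|: x∈[5,6], y∈[6,7] → 1·1 = 1.
|Parcel A ∪ Parcel B| = 17 − 1 = 16.00.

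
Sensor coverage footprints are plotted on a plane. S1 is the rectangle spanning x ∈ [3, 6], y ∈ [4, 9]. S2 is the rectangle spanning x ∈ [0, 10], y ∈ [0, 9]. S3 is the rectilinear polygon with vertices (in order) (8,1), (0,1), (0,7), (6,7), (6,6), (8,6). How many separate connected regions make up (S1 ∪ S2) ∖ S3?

(S1 ∪ S2) ∖ S3 is a single connected region.

1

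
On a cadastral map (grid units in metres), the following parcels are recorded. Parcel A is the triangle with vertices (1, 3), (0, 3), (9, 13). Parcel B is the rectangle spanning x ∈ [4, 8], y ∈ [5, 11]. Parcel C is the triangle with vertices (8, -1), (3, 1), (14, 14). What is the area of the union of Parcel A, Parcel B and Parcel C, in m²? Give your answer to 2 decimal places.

69.42

By inclusion–exclusion:
Individual areas: |Parcel A| = 5, |Parcel B| = 24, |Parcel C| = 43.5.
|Parcel A∩Parcel B| = 1.5361.
|Parcel A∩Parcel C| = 0.
|Parcel B∩Parcel C| = 1.542.
|Parcel A∩Parcel B∩Parcel C| = 0.
|Parcel A ∪ Parcel B ∪ Parcel C| = 72.5 − 3.0781 + 0 = 69.42.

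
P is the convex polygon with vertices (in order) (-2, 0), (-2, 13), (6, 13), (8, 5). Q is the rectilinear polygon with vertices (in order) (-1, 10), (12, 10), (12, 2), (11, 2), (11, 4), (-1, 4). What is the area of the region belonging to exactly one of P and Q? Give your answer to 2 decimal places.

77.25

|P| = 97, |Q| = 80, |P∩Q| = 49.875.
|P △ Q| = |P| + |Q| − 2·|P∩Q| = 97 + 80 − 99.75 = 77.25.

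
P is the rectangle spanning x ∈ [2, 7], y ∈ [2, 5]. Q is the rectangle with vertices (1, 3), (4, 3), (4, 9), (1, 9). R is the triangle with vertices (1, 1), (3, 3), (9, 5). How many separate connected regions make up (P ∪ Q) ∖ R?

(P ∪ Q) ∖ R splits into 2 disjoint pieces (area 21.8333, area 4).

2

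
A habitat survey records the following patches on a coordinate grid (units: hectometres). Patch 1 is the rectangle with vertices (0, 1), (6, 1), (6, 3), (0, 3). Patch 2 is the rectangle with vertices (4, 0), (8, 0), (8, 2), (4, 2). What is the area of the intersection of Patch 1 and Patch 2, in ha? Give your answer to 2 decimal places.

2.00

|Patch 1∩Patch 2|: x∈[4,6], y∈[1,2] → 2·1 = 2.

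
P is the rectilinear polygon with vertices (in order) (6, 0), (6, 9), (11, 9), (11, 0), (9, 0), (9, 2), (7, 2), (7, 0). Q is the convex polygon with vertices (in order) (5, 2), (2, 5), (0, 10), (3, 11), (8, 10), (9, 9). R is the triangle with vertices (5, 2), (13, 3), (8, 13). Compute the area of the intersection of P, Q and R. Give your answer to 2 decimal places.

6.36

The intersection is the polygon with vertices (9,9), (6,3.75), (6,5.667), (6.909,9).
By the shoelace formula its area is 6.36.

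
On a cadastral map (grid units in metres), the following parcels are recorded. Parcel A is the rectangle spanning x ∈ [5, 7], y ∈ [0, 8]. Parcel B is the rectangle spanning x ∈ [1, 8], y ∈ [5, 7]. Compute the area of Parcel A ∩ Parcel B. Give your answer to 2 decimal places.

|Parcel A∩Parcel B|: x∈[5,7], y∈[5,7] → 2·2 = 4.

4.00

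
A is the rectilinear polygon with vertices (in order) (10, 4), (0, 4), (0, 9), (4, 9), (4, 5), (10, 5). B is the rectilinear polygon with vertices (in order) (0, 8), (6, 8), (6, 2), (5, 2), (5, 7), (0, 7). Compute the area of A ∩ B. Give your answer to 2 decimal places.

5.00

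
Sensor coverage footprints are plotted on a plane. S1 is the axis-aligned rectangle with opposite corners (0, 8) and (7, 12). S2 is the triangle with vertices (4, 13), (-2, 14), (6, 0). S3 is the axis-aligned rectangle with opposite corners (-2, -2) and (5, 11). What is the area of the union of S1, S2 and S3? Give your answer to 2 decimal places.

114.88

By inclusion–exclusion:
Individual areas: |S1| = 28, |S2| = 38, |S3| = 91.
|S1∩S2| = 16.0604.
|S1∩S3|: x∈[0,5], y∈[8,11] → 5·3 = 15.
|S2∩S3| = 22.8887.
|S1∩S2∩S3| = 11.8297.
|S1 ∪ S2 ∪ S3| = 157 − 53.9492 + 11.8297 = 114.88.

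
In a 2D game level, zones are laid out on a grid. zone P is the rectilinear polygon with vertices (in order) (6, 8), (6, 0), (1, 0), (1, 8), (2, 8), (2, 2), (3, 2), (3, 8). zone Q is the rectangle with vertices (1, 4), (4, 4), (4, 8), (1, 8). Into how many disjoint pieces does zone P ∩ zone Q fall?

zone P ∩ zone Q splits into 2 disjoint pieces (area 4, area 4).

2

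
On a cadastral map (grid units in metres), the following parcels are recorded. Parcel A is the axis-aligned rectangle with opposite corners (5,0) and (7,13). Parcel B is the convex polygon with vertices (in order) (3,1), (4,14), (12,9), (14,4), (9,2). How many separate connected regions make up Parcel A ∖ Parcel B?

Parcel A ∖ Parcel B splits into 2 disjoint pieces (area 3, area 0.6125).

2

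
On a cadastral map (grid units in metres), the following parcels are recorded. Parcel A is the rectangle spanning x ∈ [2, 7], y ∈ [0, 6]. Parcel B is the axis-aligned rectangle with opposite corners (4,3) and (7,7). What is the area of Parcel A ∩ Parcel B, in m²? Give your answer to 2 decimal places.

9.00

|Parcel A∩Parcel B|: x∈[4,7], y∈[3,6] → 3·3 = 9.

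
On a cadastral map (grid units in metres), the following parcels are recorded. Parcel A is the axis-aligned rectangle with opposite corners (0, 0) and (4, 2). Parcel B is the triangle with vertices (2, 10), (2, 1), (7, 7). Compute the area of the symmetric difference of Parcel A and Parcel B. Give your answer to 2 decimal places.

29.67

|Parcel A| = 8, |Parcel B| = 22.5, |Parcel A∩Parcel B| = 0.4167.
|Parcel A △ Parcel B| = |Parcel A| + |Parcel B| − 2·|Parcel A∩Parcel B| = 8 + 22.5 − 0.8333 = 29.67.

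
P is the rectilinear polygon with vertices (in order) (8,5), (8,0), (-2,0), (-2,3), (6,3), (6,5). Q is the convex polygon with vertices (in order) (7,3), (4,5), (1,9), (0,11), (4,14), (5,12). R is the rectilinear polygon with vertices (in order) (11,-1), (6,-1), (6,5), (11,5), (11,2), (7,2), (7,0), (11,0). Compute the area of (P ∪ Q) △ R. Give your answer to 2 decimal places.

|P ∪ Q| = 67.7778.
|(P ∪ Q) ∩ R| = 8.
|(P ∪ Q) △ R| = 67.7778 + 22 − 16 = 73.78.

73.78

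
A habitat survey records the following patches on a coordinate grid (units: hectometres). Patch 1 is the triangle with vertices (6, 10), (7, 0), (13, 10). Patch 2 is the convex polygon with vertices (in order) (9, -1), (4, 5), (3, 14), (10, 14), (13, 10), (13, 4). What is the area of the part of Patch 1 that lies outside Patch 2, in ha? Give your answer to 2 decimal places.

|Patch 1| = 35, |Patch 1∩Patch 2| = 34.5468.
|Patch 1 ∖ Patch 2| = |Patch 1| − |Patch 1∩Patch 2| = 35 − 34.5468 = 0.45.

0.45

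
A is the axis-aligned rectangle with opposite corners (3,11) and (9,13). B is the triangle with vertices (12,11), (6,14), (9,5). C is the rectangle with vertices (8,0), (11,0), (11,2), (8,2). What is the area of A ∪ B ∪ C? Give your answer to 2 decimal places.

By inclusion–exclusion:
Individual areas: |A| = 12, |B| = 22.5, |C| = 6.
|A∩B| = 4.4167.
|A∩C| = 0 (no overlap).
|B∩C| = 0.
|A∩B∩C| = 0.
|A ∪ B ∪ C| = 40.5 − 4.4167 + 0 = 36.08.

36.08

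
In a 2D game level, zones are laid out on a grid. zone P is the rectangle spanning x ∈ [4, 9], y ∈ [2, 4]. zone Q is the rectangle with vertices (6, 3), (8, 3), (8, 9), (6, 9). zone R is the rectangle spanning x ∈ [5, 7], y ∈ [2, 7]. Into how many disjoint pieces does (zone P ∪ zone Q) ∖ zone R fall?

2

(zone P ∪ zone Q) ∖ zone R splits into 2 disjoint pieces (area 11, area 2).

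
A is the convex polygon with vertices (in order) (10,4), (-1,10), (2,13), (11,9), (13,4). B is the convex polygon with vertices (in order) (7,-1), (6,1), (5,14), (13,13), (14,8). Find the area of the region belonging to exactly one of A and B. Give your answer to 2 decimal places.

|A| = 57.5, |B| = 86.5, |A∩B| = 32.3832.
|A △ B| = |A| + |B| − 2·|A∩B| = 57.5 + 86.5 − 64.7663 = 79.23.

79.23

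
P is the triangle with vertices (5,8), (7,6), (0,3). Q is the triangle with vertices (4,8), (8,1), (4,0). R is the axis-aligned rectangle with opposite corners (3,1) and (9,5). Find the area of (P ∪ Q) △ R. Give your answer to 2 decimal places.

|P ∪ Q| = 23.7041.
|(P ∪ Q) ∩ R| = 11.9286.
|(P ∪ Q) △ R| = 23.7041 + 24 − 23.8571 = 23.85.

23.85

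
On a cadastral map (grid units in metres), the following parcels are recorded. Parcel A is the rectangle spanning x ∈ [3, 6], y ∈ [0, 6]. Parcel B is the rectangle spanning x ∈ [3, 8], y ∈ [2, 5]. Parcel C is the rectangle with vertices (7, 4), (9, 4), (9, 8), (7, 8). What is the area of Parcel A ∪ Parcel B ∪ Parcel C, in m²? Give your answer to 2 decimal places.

By inclusion–exclusion:
Individual areas: |Parcel A| = 18, |Parcel B| = 15, |Parcel C| = 8.
|Parcel A∩Parcel B|: x∈[3,6], y∈[2,5] → 3·3 = 9.
|Parcel A∩Parcel C| = 0 (no overlap).
|Parcel B∩Parcel C|: x∈[7,8], y∈[4,5] → 1·1 = 1.
|Parcel A∩Parcel B∩Parcel C| = 0.
|Parcel A ∪ Parcel B ∪ Parcel C| = 41 − 10 + 0 = 31.00.

31.00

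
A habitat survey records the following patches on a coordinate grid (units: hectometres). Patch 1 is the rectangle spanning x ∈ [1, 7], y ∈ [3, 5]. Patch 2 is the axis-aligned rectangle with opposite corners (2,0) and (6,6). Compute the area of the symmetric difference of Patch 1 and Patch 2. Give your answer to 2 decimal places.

|Patch 1∩Patch 2|: x∈[2,6], y∈[3,5] → 4·2 = 8.
|Patch 1 △ Patch 2| = |Patch 1| + |Patch 2| − 2·|Patch 1∩Patch 2| = 12 + 24 − 16 = 20.00.

20.00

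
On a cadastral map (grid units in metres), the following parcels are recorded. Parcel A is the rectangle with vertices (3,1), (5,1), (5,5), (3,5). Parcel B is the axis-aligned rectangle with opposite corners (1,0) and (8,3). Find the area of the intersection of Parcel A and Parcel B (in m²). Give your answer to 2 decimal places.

4.00

|Parcel A∩Parcel B|: x∈[3,5], y∈[1,3] → 2·2 = 4.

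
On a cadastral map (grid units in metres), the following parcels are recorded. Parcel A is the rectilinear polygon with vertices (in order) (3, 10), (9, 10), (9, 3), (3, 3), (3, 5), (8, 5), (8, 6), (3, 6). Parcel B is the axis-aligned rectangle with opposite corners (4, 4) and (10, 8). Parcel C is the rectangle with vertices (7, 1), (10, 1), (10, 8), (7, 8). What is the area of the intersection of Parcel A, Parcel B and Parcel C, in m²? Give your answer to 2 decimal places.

7.00

The intersection is the polygon with vertices (7,4), (7,5), (8,5), (8,6), (7,6), (7,8), (9,8), (9,4).
By the shoelace formula its area is 7.00.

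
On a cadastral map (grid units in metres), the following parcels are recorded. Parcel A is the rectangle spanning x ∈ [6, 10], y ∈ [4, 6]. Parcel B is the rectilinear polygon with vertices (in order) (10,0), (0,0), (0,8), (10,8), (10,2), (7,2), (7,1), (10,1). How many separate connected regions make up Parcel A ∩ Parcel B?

1

Parcel A ∩ Parcel B is a single connected region.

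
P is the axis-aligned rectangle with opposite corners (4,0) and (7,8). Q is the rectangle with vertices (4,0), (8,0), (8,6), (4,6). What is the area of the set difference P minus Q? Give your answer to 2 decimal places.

|P∩Q|: x∈[4,7], y∈[0,6] → 3·6 = 18.
|P| = 24.
|P ∖ Q| = |P| − |P∩Q| = 24 − 18 = 6.00.

6.00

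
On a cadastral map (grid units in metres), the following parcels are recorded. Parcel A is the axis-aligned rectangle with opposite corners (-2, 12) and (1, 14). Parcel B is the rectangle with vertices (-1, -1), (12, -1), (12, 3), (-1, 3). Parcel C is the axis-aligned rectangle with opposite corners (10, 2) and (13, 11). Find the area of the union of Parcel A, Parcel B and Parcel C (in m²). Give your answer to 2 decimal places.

By inclusion–exclusion:
Individual areas: |Parcel A| = 6, |Parcel B| = 52, |Parcel C| = 27.
|Parcel A∩Parcel B| = 0 (no overlap).
|Parcel A∩Parcel C| = 0 (no overlap).
|Parcel B∩Parcel C|: x∈[10,12], y∈[2,3] → 2·1 = 2.
|Parcel A∩Parcel B∩Parcel C| = 0.
|Parcel A ∪ Parcel B ∪ Parcel C| = 85 − 2 + 0 = 83.00.

83.00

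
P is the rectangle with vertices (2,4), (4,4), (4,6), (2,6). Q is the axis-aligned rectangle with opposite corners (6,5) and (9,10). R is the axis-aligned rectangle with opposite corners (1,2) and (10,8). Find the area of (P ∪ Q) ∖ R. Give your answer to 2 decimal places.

6.00

|P ∪ Q| = 19.
|(P ∪ Q) ∩ R| = 13.
|(P ∪ Q) ∖ R| = 19 − 13 = 6.00.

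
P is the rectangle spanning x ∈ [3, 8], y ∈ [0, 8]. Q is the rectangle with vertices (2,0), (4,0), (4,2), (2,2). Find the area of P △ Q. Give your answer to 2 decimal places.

40.00

|P∩Q|: x∈[3,4], y∈[0,2] → 1·2 = 2.
|P △ Q| = |P| + |Q| − 2·|P∩Q| = 40 + 4 − 4 = 40.00.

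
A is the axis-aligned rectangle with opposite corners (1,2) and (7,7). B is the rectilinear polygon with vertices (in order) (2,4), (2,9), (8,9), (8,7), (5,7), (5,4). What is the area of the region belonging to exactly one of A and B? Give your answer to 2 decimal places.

33.00

|A| = 30, |B| = 21, |A∩B| = 9.
|A △ B| = |A| + |B| − 2·|A∩B| = 30 + 21 − 18 = 33.00.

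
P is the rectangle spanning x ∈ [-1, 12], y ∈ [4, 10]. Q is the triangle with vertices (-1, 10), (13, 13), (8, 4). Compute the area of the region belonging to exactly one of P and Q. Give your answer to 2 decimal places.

|P| = 78, |Q| = 55.5, |P∩Q| = 37.
|P △ Q| = |P| + |Q| − 2·|P∩Q| = 78 + 55.5 − 74 = 59.50.

59.50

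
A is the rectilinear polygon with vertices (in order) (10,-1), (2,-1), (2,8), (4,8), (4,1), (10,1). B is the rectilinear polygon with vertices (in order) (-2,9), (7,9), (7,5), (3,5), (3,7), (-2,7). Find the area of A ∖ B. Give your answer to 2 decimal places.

26.00

|A| = 30, |A∩B| = 4.
|A ∖ B| = |A| − |A∩B| = 30 − 4 = 26.00.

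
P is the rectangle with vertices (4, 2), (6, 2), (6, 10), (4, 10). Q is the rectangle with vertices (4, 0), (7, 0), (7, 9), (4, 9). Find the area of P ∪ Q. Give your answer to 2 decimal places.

29.00

By inclusion–exclusion:
Individual areas: |P| = 16, |Q| = 27.
|P∩Q|: x∈[4,6], y∈[2,9] → 2·7 = 14.
|P ∪ Q| = 43 − 14 = 29.00.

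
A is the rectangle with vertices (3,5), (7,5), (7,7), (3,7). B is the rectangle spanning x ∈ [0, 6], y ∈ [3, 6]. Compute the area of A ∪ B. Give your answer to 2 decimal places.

By inclusion–exclusion:
Individual areas: |A| = 8, |B| = 18.
|A∩B|: x∈[3,6], y∈[5,6] → 3·1 = 3.
|A ∪ B| = 26 − 3 = 23.00.

23.00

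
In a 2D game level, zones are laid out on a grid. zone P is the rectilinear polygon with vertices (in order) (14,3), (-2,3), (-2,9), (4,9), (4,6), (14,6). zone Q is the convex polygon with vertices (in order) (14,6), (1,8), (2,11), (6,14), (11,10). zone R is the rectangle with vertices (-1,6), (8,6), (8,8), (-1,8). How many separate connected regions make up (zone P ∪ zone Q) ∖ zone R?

(zone P ∪ zone Q) ∖ zone R is a single connected region.

1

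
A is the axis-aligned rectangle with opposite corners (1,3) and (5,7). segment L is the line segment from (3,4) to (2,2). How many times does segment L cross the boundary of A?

1

The segment meets the boundary at (2.5,3).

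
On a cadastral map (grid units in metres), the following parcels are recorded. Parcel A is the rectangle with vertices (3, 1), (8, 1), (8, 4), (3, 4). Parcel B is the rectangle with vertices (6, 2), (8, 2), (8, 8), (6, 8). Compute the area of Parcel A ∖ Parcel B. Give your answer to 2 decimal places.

11.00

|Parcel A∩Parcel B|: x∈[6,8], y∈[2,4] → 2·2 = 4.
|Parcel A| = 15.
|Parcel A ∖ Parcel B| = |Parcel A| − |Parcel A∩Parcel B| = 15 − 4 = 11.00.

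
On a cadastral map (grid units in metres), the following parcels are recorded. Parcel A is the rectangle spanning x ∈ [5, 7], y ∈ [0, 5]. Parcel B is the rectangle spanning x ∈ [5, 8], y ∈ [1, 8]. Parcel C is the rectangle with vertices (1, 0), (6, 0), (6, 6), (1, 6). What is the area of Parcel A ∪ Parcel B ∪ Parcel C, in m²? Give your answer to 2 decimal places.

By inclusion–exclusion:
Individual areas: |Parcel A| = 10, |Parcel B| = 21, |Parcel C| = 30.
|Parcel A∩Parcel B|: x∈[5,7], y∈[1,5] → 2·4 = 8.
|Parcel A∩Parcel C|: x∈[5,6], y∈[0,5] → 1·5 = 5.
|Parcel B∩Parcel C|: x∈[5,6], y∈[1,6] → 1·5 = 5.
|Parcel A∩Parcel B∩Parcel C| = 4.
|Parcel A ∪ Parcel B ∪ Parcel C| = 61 − 18 + 4 = 47.00.

47.00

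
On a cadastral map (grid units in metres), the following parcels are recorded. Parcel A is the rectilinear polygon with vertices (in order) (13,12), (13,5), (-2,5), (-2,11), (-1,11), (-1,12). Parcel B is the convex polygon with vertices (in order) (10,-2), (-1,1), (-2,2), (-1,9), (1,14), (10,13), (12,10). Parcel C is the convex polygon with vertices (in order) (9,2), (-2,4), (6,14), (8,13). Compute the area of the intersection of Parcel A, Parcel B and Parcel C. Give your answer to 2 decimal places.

47.66

The intersection is the polygon with vertices (8.091,12), (8.727,5), (-1.2,5), (4.4,12).
By the shoelace formula its area is 47.66.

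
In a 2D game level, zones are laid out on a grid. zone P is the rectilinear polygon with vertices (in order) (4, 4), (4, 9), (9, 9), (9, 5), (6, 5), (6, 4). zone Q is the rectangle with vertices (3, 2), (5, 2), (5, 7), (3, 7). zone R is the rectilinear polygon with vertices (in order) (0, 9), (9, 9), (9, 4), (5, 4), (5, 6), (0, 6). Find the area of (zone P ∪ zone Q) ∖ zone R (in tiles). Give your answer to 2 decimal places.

|zone P ∪ zone Q| = 29.
|(zone P ∪ zone Q) ∩ zone R| = 21.
|(zone P ∪ zone Q) ∖ zone R| = 29 − 21 = 8.00.

8.00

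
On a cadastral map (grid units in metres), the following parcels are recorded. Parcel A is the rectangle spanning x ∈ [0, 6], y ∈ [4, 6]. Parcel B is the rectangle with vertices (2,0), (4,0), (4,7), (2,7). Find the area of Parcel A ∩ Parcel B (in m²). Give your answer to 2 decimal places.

4.00

|Parcel A∩Parcel B|: x∈[2,4], y∈[4,6] → 2·2 = 4.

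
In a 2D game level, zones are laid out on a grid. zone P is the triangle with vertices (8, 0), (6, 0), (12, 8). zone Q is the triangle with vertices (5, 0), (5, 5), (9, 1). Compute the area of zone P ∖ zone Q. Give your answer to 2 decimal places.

|zone P| = 8, |zone P∩zone Q| = 2.1062.
|zone P ∖ zone Q| = |zone P| − |zone P∩zone Q| = 8 − 2.1062 = 5.89.

5.89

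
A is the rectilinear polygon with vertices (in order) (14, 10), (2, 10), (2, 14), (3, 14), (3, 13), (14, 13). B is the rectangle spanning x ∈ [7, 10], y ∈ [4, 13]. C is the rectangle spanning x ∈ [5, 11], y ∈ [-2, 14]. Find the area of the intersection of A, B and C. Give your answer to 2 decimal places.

The intersection is the polygon with vertices (7,13), (10,13), (10,10), (7,10).
By the shoelace formula its area is 9.00.

9.00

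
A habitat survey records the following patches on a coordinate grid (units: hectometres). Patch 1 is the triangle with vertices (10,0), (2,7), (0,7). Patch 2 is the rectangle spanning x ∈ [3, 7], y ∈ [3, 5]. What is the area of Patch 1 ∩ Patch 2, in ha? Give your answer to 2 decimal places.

The intersection is the polygon with vertices (6.571,3), (5.714,3), (3,4.9), (3,5), (4.286,5).
By the shoelace formula its area is 2.28.

2.28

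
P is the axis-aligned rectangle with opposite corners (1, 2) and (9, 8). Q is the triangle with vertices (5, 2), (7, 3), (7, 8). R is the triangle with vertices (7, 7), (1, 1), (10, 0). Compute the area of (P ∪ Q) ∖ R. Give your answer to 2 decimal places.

30.17

|P ∪ Q| = 48.
|(P ∪ Q) ∩ R| = 17.8333.
|(P ∪ Q) ∖ R| = 48 − 17.8333 = 30.17.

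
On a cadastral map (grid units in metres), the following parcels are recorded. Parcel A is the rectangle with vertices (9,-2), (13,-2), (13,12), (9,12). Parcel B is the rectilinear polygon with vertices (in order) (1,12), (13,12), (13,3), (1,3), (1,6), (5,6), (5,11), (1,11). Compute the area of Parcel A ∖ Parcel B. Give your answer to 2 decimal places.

|Parcel A| = 56, |Parcel A∩Parcel B| = 36.
|Parcel A ∖ Parcel B| = |Parcel A| − |Parcel A∩Parcel B| = 56 − 36 = 20.00.

20.00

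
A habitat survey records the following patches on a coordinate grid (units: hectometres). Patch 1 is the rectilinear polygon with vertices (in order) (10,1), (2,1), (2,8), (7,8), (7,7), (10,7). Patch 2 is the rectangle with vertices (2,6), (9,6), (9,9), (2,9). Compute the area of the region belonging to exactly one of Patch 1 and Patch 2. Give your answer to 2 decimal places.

50.00

|Patch 1| = 53, |Patch 2| = 21, |Patch 1∩Patch 2| = 12.
|Patch 1 △ Patch 2| = |Patch 1| + |Patch 2| − 2·|Patch 1∩Patch 2| = 53 + 21 − 24 = 50.00.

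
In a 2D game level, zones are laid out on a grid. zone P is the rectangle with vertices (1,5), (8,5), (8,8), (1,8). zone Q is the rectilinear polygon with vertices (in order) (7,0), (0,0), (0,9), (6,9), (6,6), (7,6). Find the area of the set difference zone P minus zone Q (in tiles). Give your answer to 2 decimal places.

5.00

|zone P| = 21, |zone P∩zone Q| = 16.
|zone P ∖ zone Q| = |zone P| − |zone P∩zone Q| = 21 − 16 = 5.00.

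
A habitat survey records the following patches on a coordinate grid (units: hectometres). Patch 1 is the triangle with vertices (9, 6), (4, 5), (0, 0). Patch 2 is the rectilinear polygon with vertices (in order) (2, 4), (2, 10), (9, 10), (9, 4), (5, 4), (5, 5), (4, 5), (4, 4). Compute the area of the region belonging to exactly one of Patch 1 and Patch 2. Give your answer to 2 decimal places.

|Patch 1| = 10.5, |Patch 2| = 41, |Patch 1∩Patch 2| = 3.9.
|Patch 1 △ Patch 2| = |Patch 1| + |Patch 2| − 2·|Patch 1∩Patch 2| = 10.5 + 41 − 7.8 = 43.70.

43.70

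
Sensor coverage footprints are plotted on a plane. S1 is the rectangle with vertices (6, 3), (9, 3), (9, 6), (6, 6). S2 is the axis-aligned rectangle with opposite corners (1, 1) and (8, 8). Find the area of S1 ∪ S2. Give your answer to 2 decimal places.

52.00

By inclusion–exclusion:
Individual areas: |S1| = 9, |S2| = 49.
|S1∩S2|: x∈[6,8], y∈[3,6] → 2·3 = 6.
|S1 ∪ S2| = 58 − 6 = 52.00.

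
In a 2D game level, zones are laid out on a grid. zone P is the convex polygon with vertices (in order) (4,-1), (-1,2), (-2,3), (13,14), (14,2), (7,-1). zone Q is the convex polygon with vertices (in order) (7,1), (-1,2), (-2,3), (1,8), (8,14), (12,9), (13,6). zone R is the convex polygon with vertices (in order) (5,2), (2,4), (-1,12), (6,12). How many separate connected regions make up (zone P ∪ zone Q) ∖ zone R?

1

(zone P ∪ zone Q) ∖ zone R is a single connected region.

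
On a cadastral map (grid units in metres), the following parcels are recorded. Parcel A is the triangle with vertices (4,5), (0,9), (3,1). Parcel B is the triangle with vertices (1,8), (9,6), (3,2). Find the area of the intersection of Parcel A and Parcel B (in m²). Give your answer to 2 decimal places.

6.35

The intersection is the polygon with vertices (4,5), (3.3,2.2), (3,2), (1,8).
By the shoelace formula its area is 6.35.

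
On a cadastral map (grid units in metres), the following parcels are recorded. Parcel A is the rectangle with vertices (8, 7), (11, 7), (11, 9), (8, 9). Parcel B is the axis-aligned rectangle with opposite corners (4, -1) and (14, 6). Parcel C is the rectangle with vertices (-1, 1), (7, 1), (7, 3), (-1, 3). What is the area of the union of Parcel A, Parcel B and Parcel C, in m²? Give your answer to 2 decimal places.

By inclusion–exclusion:
Individual areas: |Parcel A| = 6, |Parcel B| = 70, |Parcel C| = 16.
|Parcel A∩Parcel B| = 0 (no overlap).
|Parcel A∩Parcel C| = 0 (no overlap).
|Parcel B∩Parcel C|: x∈[4,7], y∈[1,3] → 3·2 = 6.
|Parcel A∩Parcel B∩Parcel C| = 0.
|Parcel A ∪ Parcel B ∪ Parcel C| = 92 − 6 + 0 = 86.00.

86.00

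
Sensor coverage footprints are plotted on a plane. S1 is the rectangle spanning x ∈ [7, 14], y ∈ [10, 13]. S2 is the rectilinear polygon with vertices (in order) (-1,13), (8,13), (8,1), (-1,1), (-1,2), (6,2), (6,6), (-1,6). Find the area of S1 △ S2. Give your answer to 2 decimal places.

95.00

|S1| = 21, |S2| = 80, |S1∩S2| = 3.
|S1 △ S2| = |S1| + |S2| − 2·|S1∩S2| = 21 + 80 − 6 = 95.00.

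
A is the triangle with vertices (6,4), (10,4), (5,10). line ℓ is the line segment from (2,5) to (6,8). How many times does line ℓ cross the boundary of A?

The segment meets the boundary at (5.407,7.556).

1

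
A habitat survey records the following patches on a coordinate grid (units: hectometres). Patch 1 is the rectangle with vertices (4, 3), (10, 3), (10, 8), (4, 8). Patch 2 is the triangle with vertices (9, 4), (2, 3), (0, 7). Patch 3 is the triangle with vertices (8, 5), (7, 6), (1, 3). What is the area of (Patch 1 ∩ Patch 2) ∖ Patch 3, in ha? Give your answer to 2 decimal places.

4.12

|Patch 1 ∩ Patch 2| = 5.9524.
|(Patch 1 ∩ Patch 2) ∩ Patch 3| = 1.828.
|(Patch 1 ∩ Patch 2) ∖ Patch 3| = 5.9524 − 1.828 = 4.12.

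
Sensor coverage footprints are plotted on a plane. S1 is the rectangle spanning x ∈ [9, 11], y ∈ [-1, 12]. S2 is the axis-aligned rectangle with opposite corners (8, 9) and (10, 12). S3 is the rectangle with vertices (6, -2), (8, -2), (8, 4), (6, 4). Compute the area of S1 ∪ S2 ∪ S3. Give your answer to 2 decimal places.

41.00

By inclusion–exclusion:
Individual areas: |S1| = 26, |S2| = 6, |S3| = 12.
|S1∩S2|: x∈[9,10], y∈[9,12] → 1·3 = 3.
|S1∩S3| = 0 (no overlap).
|S2∩S3| = 0 (no overlap).
|S1∩S2∩S3| = 0.
|S1 ∪ S2 ∪ S3| = 44 − 3 + 0 = 41.00.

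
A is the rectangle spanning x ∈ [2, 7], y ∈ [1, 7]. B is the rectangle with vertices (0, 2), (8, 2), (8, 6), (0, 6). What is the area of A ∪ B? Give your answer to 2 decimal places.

42.00

By inclusion–exclusion:
Individual areas: |A| = 30, |B| = 32.
|A∩B|: x∈[2,7], y∈[2,6] → 5·4 = 20.
|A ∪ B| = 62 − 20 = 42.00.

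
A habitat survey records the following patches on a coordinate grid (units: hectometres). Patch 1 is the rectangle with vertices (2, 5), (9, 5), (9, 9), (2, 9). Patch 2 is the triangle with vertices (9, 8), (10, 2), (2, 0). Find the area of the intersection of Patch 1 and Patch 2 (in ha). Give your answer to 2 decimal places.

The intersection is the polygon with vertices (9,5), (6.375,5), (9,8).
By the shoelace formula its area is 3.94.

3.94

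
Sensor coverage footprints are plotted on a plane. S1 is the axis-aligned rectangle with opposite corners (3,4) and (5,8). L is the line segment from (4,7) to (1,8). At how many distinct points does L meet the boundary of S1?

The segment meets the boundary at (3,7.333).

1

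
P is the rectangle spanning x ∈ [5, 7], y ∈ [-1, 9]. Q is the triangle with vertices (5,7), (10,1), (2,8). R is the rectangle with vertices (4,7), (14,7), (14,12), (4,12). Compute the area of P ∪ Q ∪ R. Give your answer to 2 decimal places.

69.73

By inclusion–exclusion:
Individual areas: |P| = 20, |Q| = 6.5, |R| = 50.
|P∩Q| = 2.6.
|P∩R|: x∈[5,7], y∈[7,9] → 2·2 = 4.
|Q∩R| = 0.1667.
|P∩Q∩R| = 0.
|P ∪ Q ∪ R| = 76.5 − 6.7667 + 0 = 69.73.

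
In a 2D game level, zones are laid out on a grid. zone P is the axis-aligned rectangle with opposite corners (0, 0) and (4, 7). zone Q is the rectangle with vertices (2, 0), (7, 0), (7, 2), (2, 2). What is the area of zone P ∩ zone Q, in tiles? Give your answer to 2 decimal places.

4.00

|zone P∩zone Q|: x∈[2,4], y∈[0,2] → 2·2 = 4.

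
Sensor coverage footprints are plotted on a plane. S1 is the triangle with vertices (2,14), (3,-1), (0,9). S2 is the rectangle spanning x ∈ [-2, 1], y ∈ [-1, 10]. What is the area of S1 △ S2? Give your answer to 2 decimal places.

|S1| = 17.5, |S2| = 33, |S1∩S2| = 2.4667.
|S1 △ S2| = |S1| + |S2| − 2·|S1∩S2| = 17.5 + 33 − 4.9333 = 45.57.

45.57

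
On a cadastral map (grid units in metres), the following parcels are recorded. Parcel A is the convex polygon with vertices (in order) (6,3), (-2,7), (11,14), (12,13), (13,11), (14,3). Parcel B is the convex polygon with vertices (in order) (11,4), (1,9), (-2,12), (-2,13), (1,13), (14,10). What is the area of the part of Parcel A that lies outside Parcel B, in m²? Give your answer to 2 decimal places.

|Parcel A| = 105, |Parcel A∩Parcel B| = 50.3716.
|Parcel A ∖ Parcel B| = |Parcel A| − |Parcel A∩Parcel B| = 105 − 50.3716 = 54.63.

54.63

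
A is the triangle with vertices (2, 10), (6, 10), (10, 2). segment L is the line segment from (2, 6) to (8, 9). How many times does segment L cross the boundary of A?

The segment meets the boundary at (6.8,8.4), (4.667,7.333).

2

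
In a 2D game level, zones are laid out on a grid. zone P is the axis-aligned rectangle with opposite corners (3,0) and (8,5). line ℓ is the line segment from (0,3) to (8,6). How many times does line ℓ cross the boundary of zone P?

2

The segment meets the boundary at (5.333,5), (3,4.125).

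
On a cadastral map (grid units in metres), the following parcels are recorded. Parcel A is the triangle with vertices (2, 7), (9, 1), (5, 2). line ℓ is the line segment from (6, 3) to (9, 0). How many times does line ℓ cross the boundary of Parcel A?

The segment meets the boundary at (7.667,1.333).

1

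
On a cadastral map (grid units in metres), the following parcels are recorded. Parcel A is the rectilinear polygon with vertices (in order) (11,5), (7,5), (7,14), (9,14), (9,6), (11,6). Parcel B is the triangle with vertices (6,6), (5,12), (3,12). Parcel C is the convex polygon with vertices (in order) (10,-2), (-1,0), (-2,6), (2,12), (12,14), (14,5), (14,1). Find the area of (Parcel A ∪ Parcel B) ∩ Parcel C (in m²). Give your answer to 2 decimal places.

24.40

|Parcel A ∪ Parcel B| = 26.
|(Parcel A ∪ Parcel B) ∩ Parcel C| = 24.40.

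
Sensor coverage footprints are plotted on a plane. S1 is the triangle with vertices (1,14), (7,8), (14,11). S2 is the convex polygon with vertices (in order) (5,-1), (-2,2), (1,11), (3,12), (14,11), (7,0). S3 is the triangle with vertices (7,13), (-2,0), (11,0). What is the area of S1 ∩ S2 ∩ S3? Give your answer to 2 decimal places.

The intersection is the polygon with vertices (4.955,10.046), (6.112,11.717), (7.432,11.597), (8.359,8.582), (7,8).
By the shoelace formula its area is 7.61.

7.61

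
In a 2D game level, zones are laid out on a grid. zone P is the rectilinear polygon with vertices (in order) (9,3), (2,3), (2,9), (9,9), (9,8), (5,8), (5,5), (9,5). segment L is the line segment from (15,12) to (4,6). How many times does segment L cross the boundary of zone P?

3

The segment meets the boundary at (5,6.545), (7.667,8), (9,8.727).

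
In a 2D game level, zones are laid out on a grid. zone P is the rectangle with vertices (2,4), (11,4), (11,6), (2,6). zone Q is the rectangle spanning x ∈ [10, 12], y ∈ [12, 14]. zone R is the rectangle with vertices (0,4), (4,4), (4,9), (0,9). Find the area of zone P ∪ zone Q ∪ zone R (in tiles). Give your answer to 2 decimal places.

38.00

By inclusion–exclusion:
Individual areas: |zone P| = 18, |zone Q| = 4, |zone R| = 20.
|zone P∩zone Q| = 0 (no overlap).
|zone P∩zone R|: x∈[2,4], y∈[4,6] → 2·2 = 4.
|zone Q∩zone R| = 0 (no overlap).
|zone P∩zone Q∩zone R| = 0.
|zone P ∪ zone Q ∪ zone R| = 42 − 4 + 0 = 38.00.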